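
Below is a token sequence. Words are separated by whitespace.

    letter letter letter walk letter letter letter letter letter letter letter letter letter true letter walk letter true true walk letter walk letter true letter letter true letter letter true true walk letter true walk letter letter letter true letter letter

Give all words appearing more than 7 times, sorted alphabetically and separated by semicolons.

Unigram counts meeting the condition (more than 7 times):
  letter: 26
  true: 9

letter; true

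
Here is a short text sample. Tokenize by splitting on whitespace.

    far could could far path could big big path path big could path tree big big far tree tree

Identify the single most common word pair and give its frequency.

Bigram frequencies (highest first):
  big big: 2
  far could: 1
  could could: 1
  could far: 1
  far path: 1
  path could: 1
  … (11 more, each ≤ 1)

"big big", 2 times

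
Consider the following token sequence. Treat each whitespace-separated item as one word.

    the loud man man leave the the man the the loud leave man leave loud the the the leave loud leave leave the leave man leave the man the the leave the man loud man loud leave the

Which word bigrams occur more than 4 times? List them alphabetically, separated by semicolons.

leave the; the the

Bigram counts meeting the condition (more than 4 times):
  leave the: 5
  the the: 5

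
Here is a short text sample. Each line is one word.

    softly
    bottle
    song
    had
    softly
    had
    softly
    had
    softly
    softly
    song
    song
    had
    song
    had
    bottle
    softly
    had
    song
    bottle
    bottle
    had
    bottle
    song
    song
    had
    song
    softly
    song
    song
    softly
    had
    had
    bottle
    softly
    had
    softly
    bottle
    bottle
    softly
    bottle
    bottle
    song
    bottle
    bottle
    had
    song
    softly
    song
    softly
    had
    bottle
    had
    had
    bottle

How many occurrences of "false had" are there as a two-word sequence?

Scanning the 54 overlapping bigram windows for "false had":
  (none found)

0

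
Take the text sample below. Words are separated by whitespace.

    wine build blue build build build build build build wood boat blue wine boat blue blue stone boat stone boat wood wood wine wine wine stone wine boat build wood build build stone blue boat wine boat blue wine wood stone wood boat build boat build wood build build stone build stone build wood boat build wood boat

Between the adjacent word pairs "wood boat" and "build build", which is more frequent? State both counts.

"wood boat": 4 occurrences
"build build": 7 occurrences

"build build" (7 vs 4)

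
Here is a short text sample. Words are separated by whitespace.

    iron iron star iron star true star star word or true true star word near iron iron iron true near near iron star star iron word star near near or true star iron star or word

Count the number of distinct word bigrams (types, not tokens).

36 tokens → 35 bigram windows in total.
Repeated bigrams (each contributes count−1 duplicates):
  iron star: 4
  iron iron: 3
  star iron: 3
  true star: 3
  near iron: 2
  near near: 2
  or true: 2
  star star: 2
  … (1 more repeated)
14 duplicate windows → 35 − 14 = 21 distinct.

21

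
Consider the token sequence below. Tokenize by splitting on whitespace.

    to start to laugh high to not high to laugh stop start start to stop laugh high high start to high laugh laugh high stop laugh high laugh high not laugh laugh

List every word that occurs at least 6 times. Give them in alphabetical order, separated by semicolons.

Unigram counts meeting the condition (at least 6 times):
  high: 8
  laugh: 9
  to: 6

high; laugh; to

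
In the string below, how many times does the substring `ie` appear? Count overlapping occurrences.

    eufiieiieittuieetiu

3

Sliding a length-2 window over the 19 characters (18 positions):
  position 5–6: ie
  position 8–9: ie
  position 14–15: ie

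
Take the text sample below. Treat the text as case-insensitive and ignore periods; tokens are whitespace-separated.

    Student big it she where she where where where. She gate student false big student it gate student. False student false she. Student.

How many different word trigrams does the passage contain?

20

23 tokens → 21 trigram windows in total.
Repeated trigrams (each contributes count−1 duplicates):
  gate student false: 2
1 duplicate windows → 21 − 1 = 20 distinct.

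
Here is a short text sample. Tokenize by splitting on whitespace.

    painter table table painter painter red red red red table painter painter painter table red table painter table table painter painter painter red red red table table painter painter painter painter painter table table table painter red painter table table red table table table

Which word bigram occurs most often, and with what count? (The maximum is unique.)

Bigram frequencies (highest first):
  painter painter: 9
  table table: 8
  table painter: 6
  painter table: 5
  red red: 5
  red table: 4
  … (3 more, each ≤ 3)

"painter painter", 9 times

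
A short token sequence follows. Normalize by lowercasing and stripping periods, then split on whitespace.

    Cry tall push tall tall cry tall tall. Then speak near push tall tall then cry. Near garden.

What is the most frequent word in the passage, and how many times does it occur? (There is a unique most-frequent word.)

Unigram frequencies (highest first):
  tall: 7
  cry: 3
  push: 2
  then: 2
  near: 2
  speak: 1
  … (1 more, each ≤ 1)

"tall", 7 times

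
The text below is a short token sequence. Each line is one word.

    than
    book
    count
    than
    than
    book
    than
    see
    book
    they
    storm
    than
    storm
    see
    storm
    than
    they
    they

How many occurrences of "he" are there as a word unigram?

0

Scanning the 18 tokens for "he":
  (none found)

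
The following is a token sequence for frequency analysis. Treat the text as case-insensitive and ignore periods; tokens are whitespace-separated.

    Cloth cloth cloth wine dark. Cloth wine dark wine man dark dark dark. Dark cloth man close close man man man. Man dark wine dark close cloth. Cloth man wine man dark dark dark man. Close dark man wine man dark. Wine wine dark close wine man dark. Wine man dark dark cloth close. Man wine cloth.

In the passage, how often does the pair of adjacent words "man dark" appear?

Scanning the 56 overlapping bigram windows for "man dark":
  position 10–11: man dark
  position 22–23: man dark
  position 31–32: man dark
  position 40–41: man dark
  position 47–48: man dark
  position 50–51: man dark

6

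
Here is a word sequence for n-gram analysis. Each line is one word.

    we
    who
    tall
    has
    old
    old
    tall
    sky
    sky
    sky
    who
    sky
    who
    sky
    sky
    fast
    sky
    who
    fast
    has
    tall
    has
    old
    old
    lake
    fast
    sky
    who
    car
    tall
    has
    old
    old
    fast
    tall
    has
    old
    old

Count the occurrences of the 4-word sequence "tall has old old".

4

Scanning the 35 overlapping 4-gram windows for "tall has old old":
  position 3–6: tall has old old
  position 21–24: tall has old old
  position 30–33: tall has old old
  position 35–38: tall has old old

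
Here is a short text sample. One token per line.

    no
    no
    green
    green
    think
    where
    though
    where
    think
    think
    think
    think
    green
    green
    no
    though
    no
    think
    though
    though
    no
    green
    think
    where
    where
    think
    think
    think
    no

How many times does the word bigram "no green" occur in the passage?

2

Scanning the 28 overlapping bigram windows for "no green":
  position 2–3: no green
  position 21–22: no green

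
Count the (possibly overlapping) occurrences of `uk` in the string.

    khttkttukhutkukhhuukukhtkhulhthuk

5

Sliding a length-2 window over the 33 characters (32 positions):
  position 8–9: uk
  position 14–15: uk
  position 19–20: uk
  position 21–22: uk
  position 32–33: uk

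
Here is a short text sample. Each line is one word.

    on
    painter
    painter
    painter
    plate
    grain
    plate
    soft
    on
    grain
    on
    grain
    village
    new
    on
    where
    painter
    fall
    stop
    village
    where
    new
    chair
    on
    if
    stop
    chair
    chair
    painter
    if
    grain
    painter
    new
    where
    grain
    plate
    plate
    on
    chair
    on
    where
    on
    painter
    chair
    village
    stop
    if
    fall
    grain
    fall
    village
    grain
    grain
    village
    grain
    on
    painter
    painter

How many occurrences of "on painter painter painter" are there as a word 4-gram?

Scanning the 55 overlapping 4-gram windows for "on painter painter painter":
  position 1–4: on painter painter painter

1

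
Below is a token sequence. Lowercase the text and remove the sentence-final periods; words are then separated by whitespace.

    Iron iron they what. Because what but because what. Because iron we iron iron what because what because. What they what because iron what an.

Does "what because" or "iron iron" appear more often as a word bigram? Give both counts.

"what because" (5 vs 2)

"what because": 5 occurrences
"iron iron": 2 occurrences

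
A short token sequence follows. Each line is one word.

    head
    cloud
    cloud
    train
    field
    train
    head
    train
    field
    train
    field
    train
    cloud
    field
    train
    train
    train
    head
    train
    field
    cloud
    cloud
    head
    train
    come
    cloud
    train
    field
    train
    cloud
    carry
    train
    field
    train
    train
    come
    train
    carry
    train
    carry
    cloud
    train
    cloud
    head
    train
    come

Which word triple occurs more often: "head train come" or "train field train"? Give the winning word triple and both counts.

"head train come": 2 occurrences
"train field train": 5 occurrences

"train field train" (5 vs 2)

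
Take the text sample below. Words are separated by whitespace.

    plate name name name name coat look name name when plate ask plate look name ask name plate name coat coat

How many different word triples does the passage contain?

21 tokens → 19 trigram windows in total.
Repeated trigrams (each contributes count−1 duplicates):
  name name name: 2
1 duplicate windows → 19 − 1 = 18 distinct.

18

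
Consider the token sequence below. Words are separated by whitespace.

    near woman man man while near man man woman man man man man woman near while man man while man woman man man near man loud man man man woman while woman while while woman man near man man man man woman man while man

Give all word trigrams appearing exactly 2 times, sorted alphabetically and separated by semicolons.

man man while; man near man; man while man; near man man

Trigram counts meeting the condition (exactly 2 times):
  man man while: 2
  man near man: 2
  man while man: 2
  near man man: 2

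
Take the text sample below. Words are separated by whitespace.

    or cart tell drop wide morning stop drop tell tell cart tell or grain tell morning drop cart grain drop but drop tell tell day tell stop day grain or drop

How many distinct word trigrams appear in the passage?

31 tokens → 29 trigram windows in total.
Repeated trigrams (each contributes count−1 duplicates):
  drop tell tell: 2
1 duplicate windows → 29 − 1 = 28 distinct.

28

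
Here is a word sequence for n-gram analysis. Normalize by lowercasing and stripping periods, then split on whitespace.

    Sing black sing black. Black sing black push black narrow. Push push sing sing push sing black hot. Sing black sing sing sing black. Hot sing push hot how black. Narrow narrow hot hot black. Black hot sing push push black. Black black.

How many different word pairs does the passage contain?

20

43 tokens → 42 bigram windows in total.
Repeated bigrams (each contributes count−1 duplicates):
  sing black: 6
  black black: 4
  black hot: 3
  black sing: 3
  hot sing: 3
  sing push: 3
  sing sing: 3
  black narrow: 2
  … (3 more repeated)
22 duplicate windows → 42 − 22 = 20 distinct.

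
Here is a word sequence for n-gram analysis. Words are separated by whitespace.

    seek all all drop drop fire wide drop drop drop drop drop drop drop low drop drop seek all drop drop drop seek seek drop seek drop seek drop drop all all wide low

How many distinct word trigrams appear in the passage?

34 tokens → 32 trigram windows in total.
Repeated trigrams (each contributes count−1 duplicates):
  drop drop drop: 6
  all drop drop: 2
  drop drop seek: 2
  drop seek drop: 2
  seek drop seek: 2
9 duplicate windows → 32 − 9 = 23 distinct.

23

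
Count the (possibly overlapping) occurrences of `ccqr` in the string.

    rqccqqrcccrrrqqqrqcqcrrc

0

Sliding a length-4 window over the 24 characters (21 positions):
  (no match at any position)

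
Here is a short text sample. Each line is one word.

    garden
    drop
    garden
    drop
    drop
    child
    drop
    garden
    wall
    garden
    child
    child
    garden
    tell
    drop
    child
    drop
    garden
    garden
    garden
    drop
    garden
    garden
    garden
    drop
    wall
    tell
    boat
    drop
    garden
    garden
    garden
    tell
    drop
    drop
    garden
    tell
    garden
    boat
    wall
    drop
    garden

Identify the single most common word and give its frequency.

Unigram frequencies (highest first):
  garden: 17
  drop: 12
  child: 4
  tell: 4
  wall: 3
  boat: 2

"garden", 17 times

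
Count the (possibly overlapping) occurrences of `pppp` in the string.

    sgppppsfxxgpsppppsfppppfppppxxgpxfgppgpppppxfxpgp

Sliding a length-4 window over the 49 characters (46 positions):
  position 3–6: pppp
  position 14–17: pppp
  position 20–23: pppp
  position 25–28: pppp
  position 39–42: pppp
  position 40–43: pppp

6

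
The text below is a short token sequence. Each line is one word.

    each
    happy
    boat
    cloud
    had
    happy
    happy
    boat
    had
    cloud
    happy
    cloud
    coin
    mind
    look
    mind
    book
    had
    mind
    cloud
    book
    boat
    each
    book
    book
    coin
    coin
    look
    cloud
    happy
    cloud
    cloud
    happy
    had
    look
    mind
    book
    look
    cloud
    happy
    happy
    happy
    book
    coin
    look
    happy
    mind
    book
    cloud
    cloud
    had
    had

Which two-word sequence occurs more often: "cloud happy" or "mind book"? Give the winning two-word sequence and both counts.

"cloud happy" (4 vs 3)

"cloud happy": 4 occurrences
"mind book": 3 occurrences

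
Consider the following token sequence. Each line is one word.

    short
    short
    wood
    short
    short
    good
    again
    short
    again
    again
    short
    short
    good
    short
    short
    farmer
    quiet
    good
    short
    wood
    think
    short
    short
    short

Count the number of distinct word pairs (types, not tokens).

14

24 tokens → 23 bigram windows in total.
Repeated bigrams (each contributes count−1 duplicates):
  short short: 6
  again short: 2
  good short: 2
  short good: 2
  short wood: 2
9 duplicate windows → 23 − 9 = 14 distinct.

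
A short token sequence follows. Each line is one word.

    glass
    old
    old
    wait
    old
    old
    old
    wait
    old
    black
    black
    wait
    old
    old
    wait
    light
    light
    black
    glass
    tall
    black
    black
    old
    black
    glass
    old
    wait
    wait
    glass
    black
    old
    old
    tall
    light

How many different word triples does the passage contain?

28

34 tokens → 32 trigram windows in total.
Repeated trigrams (each contributes count−1 duplicates):
  old old wait: 3
  old wait old: 2
  wait old old: 2
4 duplicate windows → 32 − 4 = 28 distinct.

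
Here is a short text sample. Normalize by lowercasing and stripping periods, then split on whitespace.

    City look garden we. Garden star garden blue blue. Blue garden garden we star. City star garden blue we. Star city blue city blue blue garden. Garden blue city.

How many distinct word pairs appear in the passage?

16

29 tokens → 28 bigram windows in total.
Repeated bigrams (each contributes count−1 duplicates):
  blue blue: 3
  garden blue: 3
  blue city: 2
  blue garden: 2
  city blue: 2
  garden garden: 2
  garden we: 2
  star city: 2
  … (2 more repeated)
12 duplicate windows → 28 − 12 = 16 distinct.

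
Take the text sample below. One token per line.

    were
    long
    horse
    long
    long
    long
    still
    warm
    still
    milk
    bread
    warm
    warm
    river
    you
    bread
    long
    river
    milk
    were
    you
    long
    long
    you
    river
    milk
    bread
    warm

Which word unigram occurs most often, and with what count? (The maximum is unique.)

"long", 7 times

Unigram frequencies (highest first):
  long: 7
  warm: 4
  milk: 3
  bread: 3
  river: 3
  you: 3
  … (3 more, each ≤ 2)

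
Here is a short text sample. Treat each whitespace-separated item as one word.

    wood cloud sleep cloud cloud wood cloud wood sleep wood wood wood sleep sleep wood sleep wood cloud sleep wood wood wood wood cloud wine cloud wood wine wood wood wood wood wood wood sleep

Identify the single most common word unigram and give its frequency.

"wood", 19 times

Unigram frequencies (highest first):
  wood: 19
  cloud: 7
  sleep: 7
  wine: 2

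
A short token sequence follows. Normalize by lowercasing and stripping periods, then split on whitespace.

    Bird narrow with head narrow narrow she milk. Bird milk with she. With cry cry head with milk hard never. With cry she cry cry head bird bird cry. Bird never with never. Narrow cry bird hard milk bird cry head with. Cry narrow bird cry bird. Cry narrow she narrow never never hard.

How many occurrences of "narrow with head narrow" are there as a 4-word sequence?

Scanning the 51 overlapping 4-gram windows for "narrow with head narrow":
  position 2–5: narrow with head narrow

1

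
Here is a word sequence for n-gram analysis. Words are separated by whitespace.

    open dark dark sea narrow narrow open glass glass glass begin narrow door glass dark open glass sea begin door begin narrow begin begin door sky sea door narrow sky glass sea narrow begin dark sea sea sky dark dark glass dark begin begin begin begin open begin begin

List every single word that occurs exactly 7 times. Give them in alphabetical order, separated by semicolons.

dark; glass

Unigram counts meeting the condition (exactly 7 times):
  dark: 7
  glass: 7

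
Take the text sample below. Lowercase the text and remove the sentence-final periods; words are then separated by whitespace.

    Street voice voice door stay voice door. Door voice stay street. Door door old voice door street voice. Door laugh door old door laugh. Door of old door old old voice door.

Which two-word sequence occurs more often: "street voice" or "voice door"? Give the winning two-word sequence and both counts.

"street voice": 2 occurrences
"voice door": 5 occurrences

"voice door" (5 vs 2)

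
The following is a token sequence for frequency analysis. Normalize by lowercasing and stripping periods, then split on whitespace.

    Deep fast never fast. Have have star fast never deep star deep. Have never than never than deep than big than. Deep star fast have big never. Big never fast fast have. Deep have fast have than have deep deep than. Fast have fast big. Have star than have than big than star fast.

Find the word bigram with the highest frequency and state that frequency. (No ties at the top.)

"fast have", 5 times

Bigram frequencies (highest first):
  fast have: 5
  star fast: 3
  fast never: 2
  never fast: 2
  have star: 2
  deep star: 2
  … (26 more, each ≤ 2)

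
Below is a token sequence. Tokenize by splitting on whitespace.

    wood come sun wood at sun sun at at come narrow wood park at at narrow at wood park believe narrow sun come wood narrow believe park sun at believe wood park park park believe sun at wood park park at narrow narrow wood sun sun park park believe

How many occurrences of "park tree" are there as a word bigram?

Scanning the 48 overlapping bigram windows for "park tree":
  (none found)

0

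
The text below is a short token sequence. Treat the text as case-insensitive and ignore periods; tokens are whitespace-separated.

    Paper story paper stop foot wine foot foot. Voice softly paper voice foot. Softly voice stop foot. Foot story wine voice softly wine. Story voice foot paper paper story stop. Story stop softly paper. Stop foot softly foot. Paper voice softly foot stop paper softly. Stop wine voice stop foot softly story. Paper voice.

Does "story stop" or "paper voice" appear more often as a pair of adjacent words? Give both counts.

"story stop": 2 occurrences
"paper voice": 3 occurrences

"paper voice" (3 vs 2)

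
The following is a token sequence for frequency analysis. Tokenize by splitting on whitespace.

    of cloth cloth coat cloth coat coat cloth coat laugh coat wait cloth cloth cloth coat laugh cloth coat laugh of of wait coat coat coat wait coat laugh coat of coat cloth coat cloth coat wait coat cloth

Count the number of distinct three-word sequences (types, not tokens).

28

39 tokens → 37 trigram windows in total.
Repeated trigrams (each contributes count−1 duplicates):
  coat cloth coat: 4
  cloth coat laugh: 3
  cloth cloth coat: 2
  cloth coat cloth: 2
  coat laugh coat: 2
  coat wait coat: 2
9 duplicate windows → 37 − 9 = 28 distinct.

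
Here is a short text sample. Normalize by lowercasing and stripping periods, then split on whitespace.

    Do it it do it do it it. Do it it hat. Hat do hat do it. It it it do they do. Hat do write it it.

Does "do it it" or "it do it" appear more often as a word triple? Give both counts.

"do it it": 4 occurrences
"it do it": 3 occurrences

"do it it" (4 vs 3)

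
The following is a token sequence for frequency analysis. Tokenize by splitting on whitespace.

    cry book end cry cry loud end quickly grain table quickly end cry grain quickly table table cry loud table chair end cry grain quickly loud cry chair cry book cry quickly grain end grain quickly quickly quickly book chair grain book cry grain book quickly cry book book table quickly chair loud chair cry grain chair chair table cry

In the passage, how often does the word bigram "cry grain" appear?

4

Scanning the 59 overlapping bigram windows for "cry grain":
  position 13–14: cry grain
  position 23–24: cry grain
  position 43–44: cry grain
  position 55–56: cry grain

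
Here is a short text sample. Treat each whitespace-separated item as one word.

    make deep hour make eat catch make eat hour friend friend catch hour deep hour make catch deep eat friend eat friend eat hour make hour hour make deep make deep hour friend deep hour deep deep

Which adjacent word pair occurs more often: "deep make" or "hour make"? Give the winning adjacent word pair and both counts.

"hour make" (4 vs 1)

"deep make": 1 occurrence
"hour make": 4 occurrences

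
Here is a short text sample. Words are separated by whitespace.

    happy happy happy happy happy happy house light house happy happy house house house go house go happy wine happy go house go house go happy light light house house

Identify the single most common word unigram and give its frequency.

"happy", 11 times

Unigram frequencies (highest first):
  happy: 11
  house: 10
  go: 5
  light: 3
  wine: 1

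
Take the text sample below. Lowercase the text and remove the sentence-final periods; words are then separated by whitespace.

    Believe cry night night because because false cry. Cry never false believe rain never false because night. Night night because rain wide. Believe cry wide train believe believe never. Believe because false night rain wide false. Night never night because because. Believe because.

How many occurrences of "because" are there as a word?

Scanning the 43 tokens for "because":
  position 5: because
  position 6: because
  position 16: because
  position 20: because
  position 31: because
  position 40: because
  position 41: because
  position 43: because

8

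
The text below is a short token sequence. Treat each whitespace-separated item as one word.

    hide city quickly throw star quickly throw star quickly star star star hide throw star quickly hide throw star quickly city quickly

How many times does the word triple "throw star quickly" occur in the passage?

4

Scanning the 20 overlapping trigram windows for "throw star quickly":
  position 4–6: throw star quickly
  position 7–9: throw star quickly
  position 14–16: throw star quickly
  position 18–20: throw star quickly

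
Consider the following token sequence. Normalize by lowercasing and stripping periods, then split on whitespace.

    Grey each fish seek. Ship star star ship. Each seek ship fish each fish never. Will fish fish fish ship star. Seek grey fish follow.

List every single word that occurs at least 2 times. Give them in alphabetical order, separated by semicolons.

each; fish; grey; seek; ship; star

Unigram counts meeting the condition (at least 2 times):
  each: 3
  fish: 7
  grey: 2
  seek: 3
  ship: 4
  star: 3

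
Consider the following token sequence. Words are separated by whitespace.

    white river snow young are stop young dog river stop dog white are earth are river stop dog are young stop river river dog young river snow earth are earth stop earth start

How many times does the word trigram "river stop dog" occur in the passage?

Scanning the 31 overlapping trigram windows for "river stop dog":
  position 9–11: river stop dog
  position 16–18: river stop dog

2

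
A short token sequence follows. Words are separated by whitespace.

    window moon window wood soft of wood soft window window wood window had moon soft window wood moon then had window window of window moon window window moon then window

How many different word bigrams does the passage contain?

30 tokens → 29 bigram windows in total.
Repeated bigrams (each contributes count−1 duplicates):
  window moon: 3
  window window: 3
  window wood: 3
  moon then: 2
  moon window: 2
  soft window: 2
  wood soft: 2
10 duplicate windows → 29 − 10 = 19 distinct.

19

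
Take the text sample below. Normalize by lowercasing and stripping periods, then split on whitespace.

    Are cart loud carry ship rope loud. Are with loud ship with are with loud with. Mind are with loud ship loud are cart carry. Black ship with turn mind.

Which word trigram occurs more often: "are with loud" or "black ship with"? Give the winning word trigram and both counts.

"are with loud": 3 occurrences
"black ship with": 1 occurrence

"are with loud" (3 vs 1)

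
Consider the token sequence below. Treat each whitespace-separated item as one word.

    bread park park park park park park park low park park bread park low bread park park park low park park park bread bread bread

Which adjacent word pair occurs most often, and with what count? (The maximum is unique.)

Bigram frequencies (highest first):
  park park: 11
  bread park: 3
  park low: 3
  low park: 2
  park bread: 2
  bread bread: 2
  … (1 more, each ≤ 1)

"park park", 11 times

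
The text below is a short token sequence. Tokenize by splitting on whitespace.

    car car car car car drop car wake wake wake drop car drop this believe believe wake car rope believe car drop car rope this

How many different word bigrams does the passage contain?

15

25 tokens → 24 bigram windows in total.
Repeated bigrams (each contributes count−1 duplicates):
  car car: 4
  car drop: 3
  drop car: 3
  car rope: 2
  wake wake: 2
9 duplicate windows → 24 − 9 = 15 distinct.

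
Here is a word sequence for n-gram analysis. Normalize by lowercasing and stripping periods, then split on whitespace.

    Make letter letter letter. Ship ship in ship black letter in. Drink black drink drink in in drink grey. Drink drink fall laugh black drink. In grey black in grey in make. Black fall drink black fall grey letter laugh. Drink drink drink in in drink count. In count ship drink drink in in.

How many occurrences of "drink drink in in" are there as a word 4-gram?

Scanning the 51 overlapping 4-gram windows for "drink drink in in":
  position 14–17: drink drink in in
  position 42–45: drink drink in in
  position 51–54: drink drink in in

3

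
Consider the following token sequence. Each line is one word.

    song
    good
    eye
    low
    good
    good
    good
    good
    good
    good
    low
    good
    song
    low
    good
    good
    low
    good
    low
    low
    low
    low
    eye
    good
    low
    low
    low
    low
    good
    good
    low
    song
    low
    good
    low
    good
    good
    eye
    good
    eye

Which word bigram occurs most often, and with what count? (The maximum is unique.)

"good good", 8 times

Bigram frequencies (highest first):
  good good: 8
  low good: 7
  good low: 6
  low low: 6
  good eye: 3
  song low: 2
  … (6 more, each ≤ 2)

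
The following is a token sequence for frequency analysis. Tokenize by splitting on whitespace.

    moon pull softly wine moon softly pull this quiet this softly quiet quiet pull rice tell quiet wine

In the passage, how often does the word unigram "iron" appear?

Scanning the 18 tokens for "iron":
  (none found)

0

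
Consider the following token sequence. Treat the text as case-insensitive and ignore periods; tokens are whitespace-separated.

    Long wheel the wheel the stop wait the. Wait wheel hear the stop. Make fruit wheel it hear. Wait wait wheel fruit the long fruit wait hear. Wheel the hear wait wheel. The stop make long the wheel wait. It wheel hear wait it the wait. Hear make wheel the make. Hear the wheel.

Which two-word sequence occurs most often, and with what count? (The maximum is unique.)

Bigram frequencies (highest first):
  wheel the: 5
  the wheel: 3
  the stop: 3
  wait wheel: 3
  hear wait: 3
  the wait: 2
  … (29 more, each ≤ 2)

"wheel the", 5 times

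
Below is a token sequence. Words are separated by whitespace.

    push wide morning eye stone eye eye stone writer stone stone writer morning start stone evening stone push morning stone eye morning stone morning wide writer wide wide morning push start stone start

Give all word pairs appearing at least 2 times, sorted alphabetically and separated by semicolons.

eye stone; morning stone; start stone; stone eye; stone writer; wide morning

Bigram counts meeting the condition (at least 2 times):
  eye stone: 2
  morning stone: 2
  start stone: 2
  stone eye: 2
  stone writer: 2
  wide morning: 2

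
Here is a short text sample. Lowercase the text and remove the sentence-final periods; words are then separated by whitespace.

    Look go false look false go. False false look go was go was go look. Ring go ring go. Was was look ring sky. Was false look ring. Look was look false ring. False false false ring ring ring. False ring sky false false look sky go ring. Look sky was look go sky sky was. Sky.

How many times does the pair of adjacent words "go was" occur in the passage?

Scanning the 56 overlapping bigram windows for "go was":
  position 10–11: go was
  position 12–13: go was
  position 19–20: go was

3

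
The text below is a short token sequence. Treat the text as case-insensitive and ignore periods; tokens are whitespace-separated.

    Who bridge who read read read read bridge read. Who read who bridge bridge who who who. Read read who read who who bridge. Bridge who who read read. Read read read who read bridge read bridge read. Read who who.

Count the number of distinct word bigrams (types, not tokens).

41 tokens → 40 bigram windows in total.
Repeated bigrams (each contributes count−1 duplicates):
  read read: 9
  read who: 6
  who read: 6
  who who: 5
  bridge read: 3
  bridge who: 3
  read bridge: 3
  who bridge: 3
  … (1 more repeated)
31 duplicate windows → 40 − 31 = 9 distinct.

9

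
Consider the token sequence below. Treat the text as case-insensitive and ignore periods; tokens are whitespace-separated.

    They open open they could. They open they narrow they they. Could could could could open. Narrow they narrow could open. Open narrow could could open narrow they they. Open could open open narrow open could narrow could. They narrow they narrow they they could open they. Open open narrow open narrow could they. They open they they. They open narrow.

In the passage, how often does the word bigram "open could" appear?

Scanning the 60 overlapping bigram windows for "open could":
  position 30–31: open could
  position 35–36: open could

2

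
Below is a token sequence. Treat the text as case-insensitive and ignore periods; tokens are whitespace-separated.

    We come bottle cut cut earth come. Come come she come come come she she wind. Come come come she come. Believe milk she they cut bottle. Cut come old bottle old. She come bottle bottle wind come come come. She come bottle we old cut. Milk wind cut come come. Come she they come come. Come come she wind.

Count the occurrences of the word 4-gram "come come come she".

Scanning the 57 overlapping 4-gram windows for "come come come she":
  position 7–10: come come come she
  position 11–14: come come come she
  position 17–20: come come come she
  position 38–41: come come come she
  position 50–53: come come come she
  position 56–59: come come come she

6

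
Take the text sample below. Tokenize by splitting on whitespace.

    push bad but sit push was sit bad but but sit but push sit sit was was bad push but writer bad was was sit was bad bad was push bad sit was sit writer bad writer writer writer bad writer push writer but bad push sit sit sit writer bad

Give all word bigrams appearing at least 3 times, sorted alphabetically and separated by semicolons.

Bigram counts meeting the condition (at least 3 times):
  sit sit: 3
  sit was: 3
  was sit: 3
  writer bad: 4

sit sit; sit was; was sit; writer bad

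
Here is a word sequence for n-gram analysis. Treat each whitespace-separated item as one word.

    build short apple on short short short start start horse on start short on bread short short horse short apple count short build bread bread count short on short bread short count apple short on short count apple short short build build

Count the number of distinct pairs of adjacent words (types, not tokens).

27

42 tokens → 41 bigram windows in total.
Repeated bigrams (each contributes count−1 duplicates):
  short short: 4
  on short: 3
  short on: 3
  apple short: 2
  bread short: 2
  count apple: 2
  count short: 2
  short apple: 2
  … (2 more repeated)
14 duplicate windows → 41 − 14 = 27 distinct.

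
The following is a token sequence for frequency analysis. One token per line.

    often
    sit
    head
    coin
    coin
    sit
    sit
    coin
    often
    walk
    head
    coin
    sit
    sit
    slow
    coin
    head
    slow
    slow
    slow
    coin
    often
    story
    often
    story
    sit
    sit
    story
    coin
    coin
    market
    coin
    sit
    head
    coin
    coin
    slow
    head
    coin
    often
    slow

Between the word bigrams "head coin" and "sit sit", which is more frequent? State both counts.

"head coin": 4 occurrences
"sit sit": 3 occurrences

"head coin" (4 vs 3)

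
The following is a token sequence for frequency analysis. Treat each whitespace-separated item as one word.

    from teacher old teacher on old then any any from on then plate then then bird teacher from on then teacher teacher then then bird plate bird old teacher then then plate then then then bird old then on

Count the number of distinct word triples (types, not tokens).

31

39 tokens → 37 trigram windows in total.
Repeated trigrams (each contributes count−1 duplicates):
  then then bird: 3
  from on then: 2
  plate then then: 2
  teacher then then: 2
  then plate then: 2
6 duplicate windows → 37 − 6 = 31 distinct.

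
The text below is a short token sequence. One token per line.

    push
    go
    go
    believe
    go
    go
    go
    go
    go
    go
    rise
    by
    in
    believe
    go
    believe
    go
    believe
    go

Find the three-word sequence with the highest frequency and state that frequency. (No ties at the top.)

"go go go", 4 times

Trigram frequencies (highest first):
  go go go: 4
  go believe go: 3
  believe go believe: 2
  push go go: 1
  go go believe: 1
  believe go go: 1
  … (5 more, each ≤ 1)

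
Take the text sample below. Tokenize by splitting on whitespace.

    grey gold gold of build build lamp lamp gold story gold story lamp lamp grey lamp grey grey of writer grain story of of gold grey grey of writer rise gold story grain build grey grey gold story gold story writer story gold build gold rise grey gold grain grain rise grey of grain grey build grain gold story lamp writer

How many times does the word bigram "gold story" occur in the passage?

6

Scanning the 60 overlapping bigram windows for "gold story":
  position 9–10: gold story
  position 11–12: gold story
  position 31–32: gold story
  position 37–38: gold story
  position 39–40: gold story
  position 58–59: gold story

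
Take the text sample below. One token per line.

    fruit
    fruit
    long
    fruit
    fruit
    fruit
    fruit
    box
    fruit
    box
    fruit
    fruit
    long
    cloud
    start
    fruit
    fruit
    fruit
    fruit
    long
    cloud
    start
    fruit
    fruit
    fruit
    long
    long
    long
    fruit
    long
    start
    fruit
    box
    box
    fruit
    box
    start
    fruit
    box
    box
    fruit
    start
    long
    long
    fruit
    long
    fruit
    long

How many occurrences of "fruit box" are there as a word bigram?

5

Scanning the 47 overlapping bigram windows for "fruit box":
  position 7–8: fruit box
  position 9–10: fruit box
  position 32–33: fruit box
  position 35–36: fruit box
  position 38–39: fruit box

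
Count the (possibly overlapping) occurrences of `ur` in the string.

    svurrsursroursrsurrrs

4

Sliding a length-2 window over the 21 characters (20 positions):
  position 3–4: ur
  position 7–8: ur
  position 12–13: ur
  position 17–18: ur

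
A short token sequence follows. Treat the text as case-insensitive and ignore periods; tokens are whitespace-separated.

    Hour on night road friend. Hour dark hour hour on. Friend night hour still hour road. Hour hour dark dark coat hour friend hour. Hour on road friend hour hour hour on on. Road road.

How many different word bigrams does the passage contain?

22

35 tokens → 34 bigram windows in total.
Repeated bigrams (each contributes count−1 duplicates):
  hour hour: 5
  hour on: 4
  friend hour: 3
  hour dark: 2
  on road: 2
  road friend: 2
12 duplicate windows → 34 − 12 = 22 distinct.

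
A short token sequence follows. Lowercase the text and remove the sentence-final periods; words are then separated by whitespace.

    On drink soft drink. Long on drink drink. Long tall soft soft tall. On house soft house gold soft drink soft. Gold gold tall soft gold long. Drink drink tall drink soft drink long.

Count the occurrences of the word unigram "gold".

4

Scanning the 34 tokens for "gold":
  position 18: gold
  position 22: gold
  position 23: gold
  position 26: gold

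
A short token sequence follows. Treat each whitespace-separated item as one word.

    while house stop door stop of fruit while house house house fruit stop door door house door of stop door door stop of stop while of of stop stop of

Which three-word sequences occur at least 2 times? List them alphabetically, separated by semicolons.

door stop of; stop door door

Trigram counts meeting the condition (at least 2 times):
  door stop of: 2
  stop door door: 2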